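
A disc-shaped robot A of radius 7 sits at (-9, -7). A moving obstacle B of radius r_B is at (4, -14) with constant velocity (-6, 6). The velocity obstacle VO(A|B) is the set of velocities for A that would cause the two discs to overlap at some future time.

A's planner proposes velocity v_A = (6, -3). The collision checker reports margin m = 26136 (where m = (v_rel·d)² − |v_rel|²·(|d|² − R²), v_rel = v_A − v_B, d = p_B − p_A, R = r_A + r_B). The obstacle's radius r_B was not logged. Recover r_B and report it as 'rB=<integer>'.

m = 26136
d = (13, -7);  v_rel = (12, -9),  |v_rel|² = 225
v_rel×d = (12)·(-7) − (-9)·(13) = 33
since m = R²·225 − 33²:  R² = (1089 + 26136) / 225 = 121
R = √121 = 11  ⇒  r_B = 11 − 7 = 4

rB=4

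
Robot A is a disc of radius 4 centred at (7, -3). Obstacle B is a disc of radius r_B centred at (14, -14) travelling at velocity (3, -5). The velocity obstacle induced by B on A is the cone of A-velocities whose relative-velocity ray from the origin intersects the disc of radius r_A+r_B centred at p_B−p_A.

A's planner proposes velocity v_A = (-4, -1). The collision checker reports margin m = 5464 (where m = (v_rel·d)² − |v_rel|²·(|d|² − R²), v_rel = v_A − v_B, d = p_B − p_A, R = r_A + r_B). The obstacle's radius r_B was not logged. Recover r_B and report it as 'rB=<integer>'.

m = 5464
d = (7, -11);  v_rel = (-7, 4),  |v_rel|² = 65
v_rel×d = (-7)·(-11) − (4)·(7) = 49
since m = R²·65 − 49²:  R² = (2401 + 5464) / 65 = 121
R = √121 = 11  ⇒  r_B = 11 − 4 = 7

rB=7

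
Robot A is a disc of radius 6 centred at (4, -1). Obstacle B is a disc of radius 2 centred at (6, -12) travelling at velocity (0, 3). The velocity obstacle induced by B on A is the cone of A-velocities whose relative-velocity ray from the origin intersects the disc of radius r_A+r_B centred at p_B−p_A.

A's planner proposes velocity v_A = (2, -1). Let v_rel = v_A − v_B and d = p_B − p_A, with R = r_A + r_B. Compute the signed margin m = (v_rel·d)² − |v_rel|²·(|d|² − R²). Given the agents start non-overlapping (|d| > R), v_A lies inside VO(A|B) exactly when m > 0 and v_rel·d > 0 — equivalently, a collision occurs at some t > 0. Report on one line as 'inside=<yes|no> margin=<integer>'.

d = (2, -11),  |d|² = 125;  R = 6+2 = 8,  c = 125−8² = 61
v_rel = (2, -4),  |v_rel|² = 20;  v_rel·d = (2)·(2) + (-4)·(-11) = 48
20·t² − 96·t + 61 = 0  ⇒  m = 48² − 20·61 = 1084
m = 1084 > 0,  v_rel·d = 48 > 0  ⇒  inside

inside=yes margin=1084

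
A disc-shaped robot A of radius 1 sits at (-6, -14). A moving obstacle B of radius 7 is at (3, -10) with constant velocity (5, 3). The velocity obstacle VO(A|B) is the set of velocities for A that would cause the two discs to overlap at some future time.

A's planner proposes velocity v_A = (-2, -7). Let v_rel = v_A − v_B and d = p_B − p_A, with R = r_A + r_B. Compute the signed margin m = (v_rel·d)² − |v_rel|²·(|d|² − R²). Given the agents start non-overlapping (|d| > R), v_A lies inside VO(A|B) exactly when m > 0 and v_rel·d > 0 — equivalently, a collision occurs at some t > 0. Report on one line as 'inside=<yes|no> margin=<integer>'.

d = (9, 4),  |d|² = 97;  R = 1+7 = 8,  c = 97−8² = 33
v_rel = (-7, -10),  |v_rel|² = 149;  v_rel·d = (-7)·(9) + (-10)·(4) = -103
149·t² + 206·t + 33 = 0  ⇒  m = (-103)² − 149·33 = 5692
m = 5692 > 0,  v_rel·d = -103 < 0  ⇒  outside

inside=no margin=5692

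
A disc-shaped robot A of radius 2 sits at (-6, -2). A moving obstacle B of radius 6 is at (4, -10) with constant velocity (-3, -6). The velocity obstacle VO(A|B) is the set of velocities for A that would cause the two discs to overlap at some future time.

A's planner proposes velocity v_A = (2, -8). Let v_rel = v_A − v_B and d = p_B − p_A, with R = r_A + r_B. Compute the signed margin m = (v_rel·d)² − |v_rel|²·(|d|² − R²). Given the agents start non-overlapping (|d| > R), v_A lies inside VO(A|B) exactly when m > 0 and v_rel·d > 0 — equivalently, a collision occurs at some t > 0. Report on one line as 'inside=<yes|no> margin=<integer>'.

d = (10, -8),  |d|² = 164;  R = 2+6 = 8,  c = 164−8² = 100
v_rel = (5, -2),  |v_rel|² = 29;  v_rel·d = (5)·(10) + (-2)·(-8) = 66
29·t² − 132·t + 100 = 0  ⇒  m = 66² − 29·100 = 1456
m = 1456 > 0,  v_rel·d = 66 > 0  ⇒  inside

inside=yes margin=1456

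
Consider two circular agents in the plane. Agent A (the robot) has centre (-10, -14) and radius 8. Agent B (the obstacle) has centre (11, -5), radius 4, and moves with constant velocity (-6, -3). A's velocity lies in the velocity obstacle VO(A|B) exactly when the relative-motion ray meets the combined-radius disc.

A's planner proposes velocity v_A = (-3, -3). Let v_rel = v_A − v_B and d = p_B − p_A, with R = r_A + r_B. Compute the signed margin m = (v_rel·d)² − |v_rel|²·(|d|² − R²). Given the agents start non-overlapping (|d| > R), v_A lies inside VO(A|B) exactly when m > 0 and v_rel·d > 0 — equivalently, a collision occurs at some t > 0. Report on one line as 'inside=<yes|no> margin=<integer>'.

d = (21, 9),  |d|² = 522;  R = 8+4 = 12,  c = 522−12² = 378
v_rel = (3, 0),  |v_rel|² = 9;  v_rel·d = (3)·(21) + (0)·(9) = 63
9·t² − 126·t + 378 = 0  ⇒  m = 63² − 9·378 = 567
m = 567 > 0,  v_rel·d = 63 > 0  ⇒  inside

inside=yes margin=567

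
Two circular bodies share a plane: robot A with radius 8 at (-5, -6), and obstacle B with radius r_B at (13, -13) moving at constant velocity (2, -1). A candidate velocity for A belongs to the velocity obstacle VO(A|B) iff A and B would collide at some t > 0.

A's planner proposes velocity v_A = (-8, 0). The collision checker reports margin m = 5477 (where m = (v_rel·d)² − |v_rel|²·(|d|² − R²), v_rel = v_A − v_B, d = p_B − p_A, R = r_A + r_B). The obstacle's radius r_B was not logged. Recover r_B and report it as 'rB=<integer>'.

m = 5477
d = (18, -7);  v_rel = (-10, 1),  |v_rel|² = 101
v_rel×d = (-10)·(-7) − (1)·(18) = 52
since m = R²·101 − 52²:  R² = (2704 + 5477) / 101 = 81
R = √81 = 9  ⇒  r_B = 9 − 8 = 1

rB=1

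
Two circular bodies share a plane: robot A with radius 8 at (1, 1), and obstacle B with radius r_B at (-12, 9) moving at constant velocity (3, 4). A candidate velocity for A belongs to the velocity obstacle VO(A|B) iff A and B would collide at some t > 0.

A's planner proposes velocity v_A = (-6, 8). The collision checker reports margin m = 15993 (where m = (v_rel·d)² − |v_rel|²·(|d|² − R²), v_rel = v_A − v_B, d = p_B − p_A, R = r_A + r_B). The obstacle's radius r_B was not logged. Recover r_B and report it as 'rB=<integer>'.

m = 15993
d = (-13, 8);  v_rel = (-9, 4),  |v_rel|² = 97
v_rel×d = (-9)·(8) − (4)·(-13) = -20
since m = R²·97 − (-20)²:  R² = (400 + 15993) / 97 = 169
R = √169 = 13  ⇒  r_B = 13 − 8 = 5

rB=5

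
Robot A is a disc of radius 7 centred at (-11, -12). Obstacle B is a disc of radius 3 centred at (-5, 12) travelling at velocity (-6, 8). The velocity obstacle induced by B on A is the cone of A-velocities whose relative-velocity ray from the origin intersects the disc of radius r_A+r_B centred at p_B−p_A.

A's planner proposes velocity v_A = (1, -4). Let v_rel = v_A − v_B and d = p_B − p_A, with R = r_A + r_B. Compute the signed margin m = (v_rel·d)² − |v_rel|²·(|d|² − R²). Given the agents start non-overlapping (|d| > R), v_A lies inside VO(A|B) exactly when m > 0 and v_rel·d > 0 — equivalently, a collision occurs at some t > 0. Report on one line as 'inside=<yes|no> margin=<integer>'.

d = (6, 24),  |d|² = 612;  R = 7+3 = 10,  c = 612−10² = 512
v_rel = (7, -12),  |v_rel|² = 193;  v_rel·d = (7)·(6) + (-12)·(24) = -246
193·t² + 492·t + 512 = 0  ⇒  m = (-246)² − 193·512 = -38300
m = -38300 < 0,  v_rel·d = -246 < 0  ⇒  outside

inside=no margin=-38300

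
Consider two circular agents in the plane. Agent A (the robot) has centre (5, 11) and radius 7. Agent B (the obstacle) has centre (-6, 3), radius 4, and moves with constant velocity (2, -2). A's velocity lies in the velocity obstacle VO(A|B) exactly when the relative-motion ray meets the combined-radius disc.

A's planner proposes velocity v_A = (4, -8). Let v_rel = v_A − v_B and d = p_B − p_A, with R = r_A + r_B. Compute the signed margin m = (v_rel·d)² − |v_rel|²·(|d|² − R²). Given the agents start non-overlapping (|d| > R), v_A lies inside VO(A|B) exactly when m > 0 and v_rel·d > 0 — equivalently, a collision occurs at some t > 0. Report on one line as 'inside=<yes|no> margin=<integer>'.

d = (-11, -8),  |d|² = 185;  R = 7+4 = 11,  c = 185−11² = 64
v_rel = (2, -6),  |v_rel|² = 40;  v_rel·d = (2)·(-11) + (-6)·(-8) = 26
40·t² − 52·t + 64 = 0  ⇒  m = 26² − 40·64 = -1884
m = -1884 < 0,  v_rel·d = 26 > 0  ⇒  outside

inside=no margin=-1884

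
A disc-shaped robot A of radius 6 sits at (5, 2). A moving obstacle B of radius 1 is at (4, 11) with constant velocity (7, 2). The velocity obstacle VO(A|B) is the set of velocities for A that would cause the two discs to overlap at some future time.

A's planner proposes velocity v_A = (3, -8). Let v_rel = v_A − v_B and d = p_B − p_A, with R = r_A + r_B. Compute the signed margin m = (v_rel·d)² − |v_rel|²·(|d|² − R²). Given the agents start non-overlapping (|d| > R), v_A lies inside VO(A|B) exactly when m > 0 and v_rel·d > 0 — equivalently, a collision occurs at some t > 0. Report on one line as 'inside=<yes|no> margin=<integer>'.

d = (-1, 9),  |d|² = 82;  R = 6+1 = 7,  c = 82−7² = 33
v_rel = (-4, -10),  |v_rel|² = 116;  v_rel·d = (-4)·(-1) + (-10)·(9) = -86
116·t² + 172·t + 33 = 0  ⇒  m = (-86)² − 116·33 = 3568
m = 3568 > 0,  v_rel·d = -86 < 0  ⇒  outside

inside=no margin=3568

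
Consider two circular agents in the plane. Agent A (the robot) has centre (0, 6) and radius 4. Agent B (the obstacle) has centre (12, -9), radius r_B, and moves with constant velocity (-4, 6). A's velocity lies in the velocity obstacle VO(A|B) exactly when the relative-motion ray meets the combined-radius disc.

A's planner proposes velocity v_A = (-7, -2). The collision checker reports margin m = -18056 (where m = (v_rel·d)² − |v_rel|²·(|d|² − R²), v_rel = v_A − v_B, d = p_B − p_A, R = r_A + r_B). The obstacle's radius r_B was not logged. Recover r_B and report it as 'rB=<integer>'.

m = -18056
d = (12, -15);  v_rel = (-3, -8),  |v_rel|² = 73
v_rel×d = (-3)·(-15) − (-8)·(12) = 141
since m = R²·73 − 141²:  R² = (19881 + -18056) / 73 = 25
R = √25 = 5  ⇒  r_B = 5 − 4 = 1

rB=1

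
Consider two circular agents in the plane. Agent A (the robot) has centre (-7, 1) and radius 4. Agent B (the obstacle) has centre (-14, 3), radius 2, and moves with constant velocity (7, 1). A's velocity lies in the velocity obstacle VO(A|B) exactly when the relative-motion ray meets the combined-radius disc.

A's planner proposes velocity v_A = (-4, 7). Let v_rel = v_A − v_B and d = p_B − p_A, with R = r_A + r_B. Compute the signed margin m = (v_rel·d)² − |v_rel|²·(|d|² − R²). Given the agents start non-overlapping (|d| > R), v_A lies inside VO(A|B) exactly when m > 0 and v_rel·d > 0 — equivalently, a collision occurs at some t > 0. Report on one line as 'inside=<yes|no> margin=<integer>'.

d = (-7, 2),  |d|² = 53;  R = 4+2 = 6,  c = 53−6² = 17
v_rel = (-11, 6),  |v_rel|² = 157;  v_rel·d = (-11)·(-7) + (6)·(2) = 89
157·t² − 178·t + 17 = 0  ⇒  m = 89² − 157·17 = 5252
m = 5252 > 0,  v_rel·d = 89 > 0  ⇒  inside

inside=yes margin=5252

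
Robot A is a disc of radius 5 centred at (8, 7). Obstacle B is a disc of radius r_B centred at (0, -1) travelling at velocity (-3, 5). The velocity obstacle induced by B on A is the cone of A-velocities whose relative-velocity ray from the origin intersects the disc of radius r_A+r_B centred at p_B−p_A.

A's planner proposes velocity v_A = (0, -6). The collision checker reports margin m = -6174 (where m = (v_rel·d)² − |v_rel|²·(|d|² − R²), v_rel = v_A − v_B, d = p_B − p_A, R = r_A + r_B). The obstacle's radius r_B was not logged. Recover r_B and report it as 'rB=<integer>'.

m = -6174
d = (-8, -8);  v_rel = (3, -11),  |v_rel|² = 130
v_rel×d = (3)·(-8) − (-11)·(-8) = -112
since m = R²·130 − (-112)²:  R² = (12544 + -6174) / 130 = 49
R = √49 = 7  ⇒  r_B = 7 − 5 = 2

rB=2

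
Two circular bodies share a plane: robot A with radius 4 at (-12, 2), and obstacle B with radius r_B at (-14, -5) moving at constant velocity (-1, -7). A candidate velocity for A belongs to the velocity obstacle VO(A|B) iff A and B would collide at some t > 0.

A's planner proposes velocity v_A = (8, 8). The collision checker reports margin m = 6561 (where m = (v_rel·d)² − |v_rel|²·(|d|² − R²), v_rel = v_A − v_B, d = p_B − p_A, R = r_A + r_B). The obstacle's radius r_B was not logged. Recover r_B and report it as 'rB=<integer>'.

m = 6561
d = (-2, -7);  v_rel = (9, 15),  |v_rel|² = 306
v_rel×d = (9)·(-7) − (15)·(-2) = -33
since m = R²·306 − (-33)²:  R² = (1089 + 6561) / 306 = 25
R = √25 = 5  ⇒  r_B = 5 − 4 = 1

rB=1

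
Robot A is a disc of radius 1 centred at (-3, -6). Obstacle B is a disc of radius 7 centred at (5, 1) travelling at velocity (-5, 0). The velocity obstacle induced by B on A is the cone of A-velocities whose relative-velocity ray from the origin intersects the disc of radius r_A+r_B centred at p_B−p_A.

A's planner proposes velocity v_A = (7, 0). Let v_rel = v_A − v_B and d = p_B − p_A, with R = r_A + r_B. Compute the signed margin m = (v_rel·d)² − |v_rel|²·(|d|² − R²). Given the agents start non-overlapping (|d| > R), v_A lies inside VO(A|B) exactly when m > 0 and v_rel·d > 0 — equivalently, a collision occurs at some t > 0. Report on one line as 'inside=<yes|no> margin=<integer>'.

d = (8, 7),  |d|² = 113;  R = 1+7 = 8,  c = 113−8² = 49
v_rel = (12, 0),  |v_rel|² = 144;  v_rel·d = (12)·(8) + (0)·(7) = 96
144·t² − 192·t + 49 = 0  ⇒  m = 96² − 144·49 = 2160
m = 2160 > 0,  v_rel·d = 96 > 0  ⇒  inside

inside=yes margin=2160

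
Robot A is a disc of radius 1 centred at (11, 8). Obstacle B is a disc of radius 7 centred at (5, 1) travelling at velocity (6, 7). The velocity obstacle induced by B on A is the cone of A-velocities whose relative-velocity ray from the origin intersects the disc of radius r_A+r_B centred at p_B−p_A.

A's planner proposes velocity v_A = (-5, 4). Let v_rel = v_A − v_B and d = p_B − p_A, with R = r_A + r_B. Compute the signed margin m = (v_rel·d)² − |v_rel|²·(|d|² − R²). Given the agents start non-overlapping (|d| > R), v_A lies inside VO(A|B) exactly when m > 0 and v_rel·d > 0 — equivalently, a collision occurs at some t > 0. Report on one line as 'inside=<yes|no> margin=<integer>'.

d = (-6, -7),  |d|² = 85;  R = 1+7 = 8,  c = 85−8² = 21
v_rel = (-11, -3),  |v_rel|² = 130;  v_rel·d = (-11)·(-6) + (-3)·(-7) = 87
130·t² − 174·t + 21 = 0  ⇒  m = 87² − 130·21 = 4839
m = 4839 > 0,  v_rel·d = 87 > 0  ⇒  inside

inside=yes margin=4839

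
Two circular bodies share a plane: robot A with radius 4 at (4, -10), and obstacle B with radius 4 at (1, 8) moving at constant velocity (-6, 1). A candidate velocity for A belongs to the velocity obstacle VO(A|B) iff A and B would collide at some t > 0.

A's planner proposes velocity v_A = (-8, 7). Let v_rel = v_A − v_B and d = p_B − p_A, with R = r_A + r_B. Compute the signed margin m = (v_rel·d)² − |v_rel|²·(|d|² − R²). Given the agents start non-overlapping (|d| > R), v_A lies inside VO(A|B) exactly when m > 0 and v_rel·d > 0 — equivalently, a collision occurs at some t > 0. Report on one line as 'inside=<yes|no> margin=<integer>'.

d = (-3, 18),  |d|² = 333;  R = 4+4 = 8,  c = 333−8² = 269
v_rel = (-2, 6),  |v_rel|² = 40;  v_rel·d = (-2)·(-3) + (6)·(18) = 114
40·t² − 228·t + 269 = 0  ⇒  m = 114² − 40·269 = 2236
m = 2236 > 0,  v_rel·d = 114 > 0  ⇒  inside

inside=yes margin=2236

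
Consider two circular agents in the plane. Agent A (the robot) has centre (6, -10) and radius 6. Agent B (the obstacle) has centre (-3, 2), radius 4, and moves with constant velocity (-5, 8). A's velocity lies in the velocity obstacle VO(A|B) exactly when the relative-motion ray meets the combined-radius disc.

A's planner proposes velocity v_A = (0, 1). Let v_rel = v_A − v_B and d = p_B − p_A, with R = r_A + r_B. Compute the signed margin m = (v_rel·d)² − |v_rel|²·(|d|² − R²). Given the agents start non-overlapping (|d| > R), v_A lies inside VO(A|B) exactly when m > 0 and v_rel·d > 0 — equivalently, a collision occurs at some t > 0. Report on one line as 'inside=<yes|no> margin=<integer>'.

d = (-9, 12),  |d|² = 225;  R = 6+4 = 10,  c = 225−10² = 125
v_rel = (5, -7),  |v_rel|² = 74;  v_rel·d = (5)·(-9) + (-7)·(12) = -129
74·t² + 258·t + 125 = 0  ⇒  m = (-129)² − 74·125 = 7391
m = 7391 > 0,  v_rel·d = -129 < 0  ⇒  outside

inside=no margin=7391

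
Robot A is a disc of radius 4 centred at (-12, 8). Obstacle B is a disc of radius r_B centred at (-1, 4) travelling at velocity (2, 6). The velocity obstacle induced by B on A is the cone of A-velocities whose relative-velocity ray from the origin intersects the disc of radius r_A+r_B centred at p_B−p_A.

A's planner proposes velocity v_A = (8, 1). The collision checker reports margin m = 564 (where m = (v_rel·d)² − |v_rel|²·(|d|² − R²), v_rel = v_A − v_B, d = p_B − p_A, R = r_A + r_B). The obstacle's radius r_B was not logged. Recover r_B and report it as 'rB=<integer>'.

m = 564
d = (11, -4);  v_rel = (6, -5),  |v_rel|² = 61
v_rel×d = (6)·(-4) − (-5)·(11) = 31
since m = R²·61 − 31²:  R² = (961 + 564) / 61 = 25
R = √25 = 5  ⇒  r_B = 5 − 4 = 1

rB=1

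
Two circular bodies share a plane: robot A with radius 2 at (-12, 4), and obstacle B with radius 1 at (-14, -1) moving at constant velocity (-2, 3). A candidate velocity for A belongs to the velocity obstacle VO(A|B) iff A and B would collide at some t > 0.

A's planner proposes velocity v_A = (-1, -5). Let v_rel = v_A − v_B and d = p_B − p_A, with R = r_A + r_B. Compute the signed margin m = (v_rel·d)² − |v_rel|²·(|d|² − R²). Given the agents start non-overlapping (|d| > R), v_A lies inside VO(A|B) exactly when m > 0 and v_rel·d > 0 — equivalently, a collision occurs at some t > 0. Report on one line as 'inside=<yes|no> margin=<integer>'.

d = (-2, -5),  |d|² = 29;  R = 2+1 = 3,  c = 29−3² = 20
v_rel = (1, -8),  |v_rel|² = 65;  v_rel·d = (1)·(-2) + (-8)·(-5) = 38
65·t² − 76·t + 20 = 0  ⇒  m = 38² − 65·20 = 144
m = 144 > 0,  v_rel·d = 38 > 0  ⇒  inside

inside=yes margin=144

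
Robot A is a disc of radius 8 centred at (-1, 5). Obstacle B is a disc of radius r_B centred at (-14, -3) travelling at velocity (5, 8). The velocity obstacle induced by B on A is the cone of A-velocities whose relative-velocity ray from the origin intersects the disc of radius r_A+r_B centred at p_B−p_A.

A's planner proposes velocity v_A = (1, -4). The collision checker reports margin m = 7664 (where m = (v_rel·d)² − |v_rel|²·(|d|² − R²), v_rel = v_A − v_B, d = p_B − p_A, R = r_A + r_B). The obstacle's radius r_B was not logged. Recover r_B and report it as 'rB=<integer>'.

m = 7664
d = (-13, -8);  v_rel = (-4, -12),  |v_rel|² = 160
v_rel×d = (-4)·(-8) − (-12)·(-13) = -124
since m = R²·160 − (-124)²:  R² = (15376 + 7664) / 160 = 144
R = √144 = 12  ⇒  r_B = 12 − 8 = 4

rB=4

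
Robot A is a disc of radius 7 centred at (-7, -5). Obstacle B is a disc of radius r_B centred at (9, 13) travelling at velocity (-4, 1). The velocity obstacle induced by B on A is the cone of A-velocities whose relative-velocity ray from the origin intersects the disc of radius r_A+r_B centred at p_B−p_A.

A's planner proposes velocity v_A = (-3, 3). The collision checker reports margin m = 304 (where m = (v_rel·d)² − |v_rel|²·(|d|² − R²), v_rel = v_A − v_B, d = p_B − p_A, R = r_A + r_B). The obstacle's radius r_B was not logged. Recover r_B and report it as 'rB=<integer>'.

m = 304
d = (16, 18);  v_rel = (1, 2),  |v_rel|² = 5
v_rel×d = (1)·(18) − (2)·(16) = -14
since m = R²·5 − (-14)²:  R² = (196 + 304) / 5 = 100
R = √100 = 10  ⇒  r_B = 10 − 7 = 3

rB=3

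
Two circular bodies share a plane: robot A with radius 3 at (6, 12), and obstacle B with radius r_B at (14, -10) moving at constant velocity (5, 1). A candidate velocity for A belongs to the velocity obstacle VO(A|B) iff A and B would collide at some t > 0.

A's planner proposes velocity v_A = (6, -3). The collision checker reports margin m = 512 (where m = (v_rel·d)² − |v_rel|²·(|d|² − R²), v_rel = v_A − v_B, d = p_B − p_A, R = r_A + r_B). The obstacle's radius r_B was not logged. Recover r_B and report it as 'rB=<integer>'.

m = 512
d = (8, -22);  v_rel = (1, -4),  |v_rel|² = 17
v_rel×d = (1)·(-22) − (-4)·(8) = 10
since m = R²·17 − 10²:  R² = (100 + 512) / 17 = 36
R = √36 = 6  ⇒  r_B = 6 − 3 = 3

rB=3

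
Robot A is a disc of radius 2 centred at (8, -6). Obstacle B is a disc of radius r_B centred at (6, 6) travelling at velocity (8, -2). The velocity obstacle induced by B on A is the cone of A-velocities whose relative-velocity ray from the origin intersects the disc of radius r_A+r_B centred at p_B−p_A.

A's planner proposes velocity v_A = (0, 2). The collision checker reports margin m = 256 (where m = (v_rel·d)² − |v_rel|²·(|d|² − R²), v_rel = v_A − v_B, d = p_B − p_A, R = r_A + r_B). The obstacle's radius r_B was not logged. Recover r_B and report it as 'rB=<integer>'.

m = 256
d = (-2, 12);  v_rel = (-8, 4),  |v_rel|² = 80
v_rel×d = (-8)·(12) − (4)·(-2) = -88
since m = R²·80 − (-88)²:  R² = (7744 + 256) / 80 = 100
R = √100 = 10  ⇒  r_B = 10 − 2 = 8

rB=8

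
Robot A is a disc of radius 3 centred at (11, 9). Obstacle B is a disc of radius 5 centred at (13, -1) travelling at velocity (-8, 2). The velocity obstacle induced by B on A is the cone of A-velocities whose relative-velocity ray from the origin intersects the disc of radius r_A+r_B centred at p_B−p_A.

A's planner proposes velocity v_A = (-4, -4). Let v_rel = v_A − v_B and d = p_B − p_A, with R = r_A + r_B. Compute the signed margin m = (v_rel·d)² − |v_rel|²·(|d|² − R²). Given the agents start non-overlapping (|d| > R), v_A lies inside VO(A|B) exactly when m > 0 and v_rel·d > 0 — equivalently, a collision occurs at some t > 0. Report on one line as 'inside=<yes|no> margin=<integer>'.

d = (2, -10),  |d|² = 104;  R = 3+5 = 8,  c = 104−8² = 40
v_rel = (4, -6),  |v_rel|² = 52;  v_rel·d = (4)·(2) + (-6)·(-10) = 68
52·t² − 136·t + 40 = 0  ⇒  m = 68² − 52·40 = 2544
m = 2544 > 0,  v_rel·d = 68 > 0  ⇒  inside

inside=yes margin=2544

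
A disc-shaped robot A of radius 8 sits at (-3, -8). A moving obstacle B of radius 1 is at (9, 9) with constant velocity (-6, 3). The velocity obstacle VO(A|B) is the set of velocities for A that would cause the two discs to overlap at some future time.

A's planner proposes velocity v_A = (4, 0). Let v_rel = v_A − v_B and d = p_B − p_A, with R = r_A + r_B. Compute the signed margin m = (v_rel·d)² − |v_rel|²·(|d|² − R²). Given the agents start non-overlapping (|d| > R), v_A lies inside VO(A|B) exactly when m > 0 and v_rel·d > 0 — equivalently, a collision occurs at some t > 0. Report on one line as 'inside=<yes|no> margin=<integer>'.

d = (12, 17),  |d|² = 433;  R = 8+1 = 9,  c = 433−9² = 352
v_rel = (10, -3),  |v_rel|² = 109;  v_rel·d = (10)·(12) + (-3)·(17) = 69
109·t² − 138·t + 352 = 0  ⇒  m = 69² − 109·352 = -33607
m = -33607 < 0,  v_rel·d = 69 > 0  ⇒  outside

inside=no margin=-33607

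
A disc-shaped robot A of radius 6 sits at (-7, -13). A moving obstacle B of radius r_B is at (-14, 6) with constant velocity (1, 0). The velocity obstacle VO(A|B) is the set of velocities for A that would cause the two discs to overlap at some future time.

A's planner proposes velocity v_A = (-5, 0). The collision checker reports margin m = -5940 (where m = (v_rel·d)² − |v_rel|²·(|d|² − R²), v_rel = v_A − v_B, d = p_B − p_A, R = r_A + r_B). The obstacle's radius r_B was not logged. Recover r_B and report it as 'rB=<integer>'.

m = -5940
d = (-7, 19);  v_rel = (-6, 0),  |v_rel|² = 36
v_rel×d = (-6)·(19) − (0)·(-7) = -114
since m = R²·36 − (-114)²:  R² = (12996 + -5940) / 36 = 196
R = √196 = 14  ⇒  r_B = 14 − 6 = 8

rB=8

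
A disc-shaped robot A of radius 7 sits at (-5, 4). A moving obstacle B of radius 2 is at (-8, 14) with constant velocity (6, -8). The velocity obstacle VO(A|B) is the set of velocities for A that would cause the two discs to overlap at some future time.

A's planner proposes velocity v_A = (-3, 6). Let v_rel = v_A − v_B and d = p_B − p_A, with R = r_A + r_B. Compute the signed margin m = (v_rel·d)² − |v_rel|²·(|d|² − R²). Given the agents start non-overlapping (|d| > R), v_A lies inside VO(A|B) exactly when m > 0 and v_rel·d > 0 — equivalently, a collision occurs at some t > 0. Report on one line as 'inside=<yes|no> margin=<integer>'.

d = (-3, 10),  |d|² = 109;  R = 7+2 = 9,  c = 109−9² = 28
v_rel = (-9, 14),  |v_rel|² = 277;  v_rel·d = (-9)·(-3) + (14)·(10) = 167
277·t² − 334·t + 28 = 0  ⇒  m = 167² − 277·28 = 20133
m = 20133 > 0,  v_rel·d = 167 > 0  ⇒  inside

inside=yes margin=20133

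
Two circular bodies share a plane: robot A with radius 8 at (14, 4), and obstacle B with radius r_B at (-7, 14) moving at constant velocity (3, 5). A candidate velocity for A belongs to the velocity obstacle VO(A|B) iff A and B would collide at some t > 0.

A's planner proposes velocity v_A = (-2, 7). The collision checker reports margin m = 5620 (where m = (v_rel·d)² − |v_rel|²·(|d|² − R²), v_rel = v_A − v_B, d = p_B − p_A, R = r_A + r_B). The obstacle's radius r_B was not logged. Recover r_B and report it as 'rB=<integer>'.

m = 5620
d = (-21, 10);  v_rel = (-5, 2),  |v_rel|² = 29
v_rel×d = (-5)·(10) − (2)·(-21) = -8
since m = R²·29 − (-8)²:  R² = (64 + 5620) / 29 = 196
R = √196 = 14  ⇒  r_B = 14 − 8 = 6

rB=6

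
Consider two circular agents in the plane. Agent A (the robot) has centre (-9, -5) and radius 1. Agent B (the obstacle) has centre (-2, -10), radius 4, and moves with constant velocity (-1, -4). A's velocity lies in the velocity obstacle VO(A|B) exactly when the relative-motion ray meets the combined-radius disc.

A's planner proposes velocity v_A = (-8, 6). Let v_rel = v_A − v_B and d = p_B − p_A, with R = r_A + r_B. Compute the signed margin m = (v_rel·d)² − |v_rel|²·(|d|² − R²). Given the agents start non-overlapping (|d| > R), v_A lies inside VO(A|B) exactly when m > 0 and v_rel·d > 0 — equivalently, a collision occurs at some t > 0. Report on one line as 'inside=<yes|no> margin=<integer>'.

d = (7, -5),  |d|² = 74;  R = 1+4 = 5,  c = 74−5² = 49
v_rel = (-7, 10),  |v_rel|² = 149;  v_rel·d = (-7)·(7) + (10)·(-5) = -99
149·t² + 198·t + 49 = 0  ⇒  m = (-99)² − 149·49 = 2500
m = 2500 > 0,  v_rel·d = -99 < 0  ⇒  outside

inside=no margin=2500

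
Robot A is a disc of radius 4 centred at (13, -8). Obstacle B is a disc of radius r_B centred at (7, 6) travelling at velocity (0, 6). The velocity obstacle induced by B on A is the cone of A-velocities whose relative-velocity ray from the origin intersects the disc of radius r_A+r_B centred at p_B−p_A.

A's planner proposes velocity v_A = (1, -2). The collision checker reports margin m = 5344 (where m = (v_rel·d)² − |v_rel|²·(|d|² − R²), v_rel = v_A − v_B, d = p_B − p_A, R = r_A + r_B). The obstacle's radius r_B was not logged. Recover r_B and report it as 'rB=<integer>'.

m = 5344
d = (-6, 14);  v_rel = (1, -8),  |v_rel|² = 65
v_rel×d = (1)·(14) − (-8)·(-6) = -34
since m = R²·65 − (-34)²:  R² = (1156 + 5344) / 65 = 100
R = √100 = 10  ⇒  r_B = 10 − 4 = 6

rB=6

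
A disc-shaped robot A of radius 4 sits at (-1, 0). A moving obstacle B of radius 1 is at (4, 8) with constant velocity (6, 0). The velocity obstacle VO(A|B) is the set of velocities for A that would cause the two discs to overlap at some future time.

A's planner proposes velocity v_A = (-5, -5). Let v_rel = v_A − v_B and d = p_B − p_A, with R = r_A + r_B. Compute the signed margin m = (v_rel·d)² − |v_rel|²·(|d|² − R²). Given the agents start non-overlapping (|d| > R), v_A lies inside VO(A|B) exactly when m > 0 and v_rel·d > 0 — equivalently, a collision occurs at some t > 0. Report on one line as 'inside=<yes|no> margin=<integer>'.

d = (5, 8),  |d|² = 89;  R = 4+1 = 5,  c = 89−5² = 64
v_rel = (-11, -5),  |v_rel|² = 146;  v_rel·d = (-11)·(5) + (-5)·(8) = -95
146·t² + 190·t + 64 = 0  ⇒  m = (-95)² − 146·64 = -319
m = -319 < 0,  v_rel·d = -95 < 0  ⇒  outside

inside=no margin=-319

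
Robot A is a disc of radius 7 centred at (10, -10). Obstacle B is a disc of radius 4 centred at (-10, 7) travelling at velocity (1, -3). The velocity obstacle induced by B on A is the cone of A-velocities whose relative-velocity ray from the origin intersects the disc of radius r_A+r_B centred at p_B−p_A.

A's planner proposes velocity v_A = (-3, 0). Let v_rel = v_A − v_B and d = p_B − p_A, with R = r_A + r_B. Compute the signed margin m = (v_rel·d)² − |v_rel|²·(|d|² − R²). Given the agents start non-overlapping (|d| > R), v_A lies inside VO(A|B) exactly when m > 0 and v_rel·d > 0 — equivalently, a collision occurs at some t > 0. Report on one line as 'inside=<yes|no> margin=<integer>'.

d = (-20, 17),  |d|² = 689;  R = 7+4 = 11,  c = 689−11² = 568
v_rel = (-4, 3),  |v_rel|² = 25;  v_rel·d = (-4)·(-20) + (3)·(17) = 131
25·t² − 262·t + 568 = 0  ⇒  m = 131² − 25·568 = 2961
m = 2961 > 0,  v_rel·d = 131 > 0  ⇒  inside

inside=yes margin=2961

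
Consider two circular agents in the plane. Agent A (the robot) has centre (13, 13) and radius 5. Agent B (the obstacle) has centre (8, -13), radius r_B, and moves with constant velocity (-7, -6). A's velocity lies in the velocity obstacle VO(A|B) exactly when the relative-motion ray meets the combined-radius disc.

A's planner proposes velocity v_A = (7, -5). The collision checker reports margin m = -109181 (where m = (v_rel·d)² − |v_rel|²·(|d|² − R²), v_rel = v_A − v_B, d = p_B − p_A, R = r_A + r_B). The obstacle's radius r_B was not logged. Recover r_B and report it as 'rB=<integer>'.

m = -109181
d = (-5, -26);  v_rel = (14, 1),  |v_rel|² = 197
v_rel×d = (14)·(-26) − (1)·(-5) = -359
since m = R²·197 − (-359)²:  R² = (128881 + -109181) / 197 = 100
R = √100 = 10  ⇒  r_B = 10 − 5 = 5

rB=5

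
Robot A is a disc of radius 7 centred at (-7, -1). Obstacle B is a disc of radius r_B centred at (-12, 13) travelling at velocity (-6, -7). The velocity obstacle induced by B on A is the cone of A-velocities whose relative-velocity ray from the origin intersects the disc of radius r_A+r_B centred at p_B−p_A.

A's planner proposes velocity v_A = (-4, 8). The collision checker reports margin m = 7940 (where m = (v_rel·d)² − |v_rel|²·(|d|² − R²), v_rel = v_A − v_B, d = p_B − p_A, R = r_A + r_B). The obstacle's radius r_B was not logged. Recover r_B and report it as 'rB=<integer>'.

m = 7940
d = (-5, 14);  v_rel = (2, 15),  |v_rel|² = 229
v_rel×d = (2)·(14) − (15)·(-5) = 103
since m = R²·229 − 103²:  R² = (10609 + 7940) / 229 = 81
R = √81 = 9  ⇒  r_B = 9 − 7 = 2

rB=2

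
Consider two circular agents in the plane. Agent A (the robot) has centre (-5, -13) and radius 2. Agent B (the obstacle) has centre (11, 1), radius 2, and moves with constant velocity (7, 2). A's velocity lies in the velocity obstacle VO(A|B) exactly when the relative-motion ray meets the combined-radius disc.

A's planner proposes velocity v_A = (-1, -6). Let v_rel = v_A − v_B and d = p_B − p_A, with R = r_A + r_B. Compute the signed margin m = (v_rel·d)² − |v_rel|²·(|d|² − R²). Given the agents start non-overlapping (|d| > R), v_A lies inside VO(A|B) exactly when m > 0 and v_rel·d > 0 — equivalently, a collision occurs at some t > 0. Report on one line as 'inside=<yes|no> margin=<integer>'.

d = (16, 14),  |d|² = 452;  R = 2+2 = 4,  c = 452−4² = 436
v_rel = (-8, -8),  |v_rel|² = 128;  v_rel·d = (-8)·(16) + (-8)·(14) = -240
128·t² + 480·t + 436 = 0  ⇒  m = (-240)² − 128·436 = 1792
m = 1792 > 0,  v_rel·d = -240 < 0  ⇒  outside

inside=no margin=1792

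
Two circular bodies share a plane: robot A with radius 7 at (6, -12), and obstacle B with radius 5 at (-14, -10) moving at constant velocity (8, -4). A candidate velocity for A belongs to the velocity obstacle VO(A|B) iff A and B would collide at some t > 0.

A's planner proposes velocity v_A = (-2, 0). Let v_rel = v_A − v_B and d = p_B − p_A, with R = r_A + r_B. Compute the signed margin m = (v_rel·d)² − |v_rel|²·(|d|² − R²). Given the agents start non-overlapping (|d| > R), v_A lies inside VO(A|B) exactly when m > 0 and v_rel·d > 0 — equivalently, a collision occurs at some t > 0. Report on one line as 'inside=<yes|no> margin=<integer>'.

d = (-20, 2),  |d|² = 404;  R = 7+5 = 12,  c = 404−12² = 260
v_rel = (-10, 4),  |v_rel|² = 116;  v_rel·d = (-10)·(-20) + (4)·(2) = 208
116·t² − 416·t + 260 = 0  ⇒  m = 208² − 116·260 = 13104
m = 13104 > 0,  v_rel·d = 208 > 0  ⇒  inside

inside=yes margin=13104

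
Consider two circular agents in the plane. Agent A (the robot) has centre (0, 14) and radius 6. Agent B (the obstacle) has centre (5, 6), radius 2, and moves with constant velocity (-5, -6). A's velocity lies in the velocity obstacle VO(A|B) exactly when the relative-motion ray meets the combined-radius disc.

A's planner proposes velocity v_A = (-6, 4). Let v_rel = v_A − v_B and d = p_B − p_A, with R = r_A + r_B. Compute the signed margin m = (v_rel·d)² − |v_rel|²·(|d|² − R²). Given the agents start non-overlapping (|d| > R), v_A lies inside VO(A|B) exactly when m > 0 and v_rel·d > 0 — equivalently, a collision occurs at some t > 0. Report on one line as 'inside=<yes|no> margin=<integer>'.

d = (5, -8),  |d|² = 89;  R = 6+2 = 8,  c = 89−8² = 25
v_rel = (-1, 10),  |v_rel|² = 101;  v_rel·d = (-1)·(5) + (10)·(-8) = -85
101·t² + 170·t + 25 = 0  ⇒  m = (-85)² − 101·25 = 4700
m = 4700 > 0,  v_rel·d = -85 < 0  ⇒  outside

inside=no margin=4700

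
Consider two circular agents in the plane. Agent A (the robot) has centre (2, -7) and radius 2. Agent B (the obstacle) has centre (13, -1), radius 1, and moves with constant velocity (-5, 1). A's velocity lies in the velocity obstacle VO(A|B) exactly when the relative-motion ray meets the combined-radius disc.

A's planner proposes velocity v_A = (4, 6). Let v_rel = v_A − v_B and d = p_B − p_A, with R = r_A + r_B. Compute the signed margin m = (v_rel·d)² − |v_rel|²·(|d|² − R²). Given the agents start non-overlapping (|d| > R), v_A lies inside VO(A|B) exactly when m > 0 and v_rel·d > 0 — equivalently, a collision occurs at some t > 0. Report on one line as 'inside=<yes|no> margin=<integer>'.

d = (11, 6),  |d|² = 157;  R = 2+1 = 3,  c = 157−3² = 148
v_rel = (9, 5),  |v_rel|² = 106;  v_rel·d = (9)·(11) + (5)·(6) = 129
106·t² − 258·t + 148 = 0  ⇒  m = 129² − 106·148 = 953
m = 953 > 0,  v_rel·d = 129 > 0  ⇒  inside

inside=yes margin=953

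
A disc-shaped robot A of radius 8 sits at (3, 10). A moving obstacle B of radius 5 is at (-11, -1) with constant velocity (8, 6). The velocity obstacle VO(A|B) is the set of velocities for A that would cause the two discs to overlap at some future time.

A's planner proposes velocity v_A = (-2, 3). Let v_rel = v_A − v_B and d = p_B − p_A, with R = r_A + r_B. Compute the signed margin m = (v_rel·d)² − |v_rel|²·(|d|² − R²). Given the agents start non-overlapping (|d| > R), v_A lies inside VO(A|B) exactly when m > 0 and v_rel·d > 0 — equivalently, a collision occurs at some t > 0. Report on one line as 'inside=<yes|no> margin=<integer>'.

d = (-14, -11),  |d|² = 317;  R = 8+5 = 13,  c = 317−13² = 148
v_rel = (-10, -3),  |v_rel|² = 109;  v_rel·d = (-10)·(-14) + (-3)·(-11) = 173
109·t² − 346·t + 148 = 0  ⇒  m = 173² − 109·148 = 13797
m = 13797 > 0,  v_rel·d = 173 > 0  ⇒  inside

inside=yes margin=13797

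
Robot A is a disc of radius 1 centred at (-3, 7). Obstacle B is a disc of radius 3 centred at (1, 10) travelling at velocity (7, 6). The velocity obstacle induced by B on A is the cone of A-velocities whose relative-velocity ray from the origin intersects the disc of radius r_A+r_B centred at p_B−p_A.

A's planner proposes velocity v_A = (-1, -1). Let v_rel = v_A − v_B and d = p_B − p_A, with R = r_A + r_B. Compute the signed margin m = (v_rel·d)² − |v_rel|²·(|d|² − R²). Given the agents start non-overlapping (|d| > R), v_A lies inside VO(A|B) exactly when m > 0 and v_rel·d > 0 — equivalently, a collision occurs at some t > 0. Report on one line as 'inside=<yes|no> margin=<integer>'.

d = (4, 3),  |d|² = 25;  R = 1+3 = 4,  c = 25−4² = 9
v_rel = (-8, -7),  |v_rel|² = 113;  v_rel·d = (-8)·(4) + (-7)·(3) = -53
113·t² + 106·t + 9 = 0  ⇒  m = (-53)² − 113·9 = 1792
m = 1792 > 0,  v_rel·d = -53 < 0  ⇒  outside

inside=no margin=1792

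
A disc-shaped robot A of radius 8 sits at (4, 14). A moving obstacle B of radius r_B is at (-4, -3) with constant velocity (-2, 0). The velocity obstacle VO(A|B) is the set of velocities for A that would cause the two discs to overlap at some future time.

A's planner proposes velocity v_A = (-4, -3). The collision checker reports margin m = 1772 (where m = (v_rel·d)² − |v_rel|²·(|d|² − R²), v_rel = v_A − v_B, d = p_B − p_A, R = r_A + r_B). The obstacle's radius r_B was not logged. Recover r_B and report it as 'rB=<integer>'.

m = 1772
d = (-8, -17);  v_rel = (-2, -3),  |v_rel|² = 13
v_rel×d = (-2)·(-17) − (-3)·(-8) = 10
since m = R²·13 − 10²:  R² = (100 + 1772) / 13 = 144
R = √144 = 12  ⇒  r_B = 12 − 8 = 4

rB=4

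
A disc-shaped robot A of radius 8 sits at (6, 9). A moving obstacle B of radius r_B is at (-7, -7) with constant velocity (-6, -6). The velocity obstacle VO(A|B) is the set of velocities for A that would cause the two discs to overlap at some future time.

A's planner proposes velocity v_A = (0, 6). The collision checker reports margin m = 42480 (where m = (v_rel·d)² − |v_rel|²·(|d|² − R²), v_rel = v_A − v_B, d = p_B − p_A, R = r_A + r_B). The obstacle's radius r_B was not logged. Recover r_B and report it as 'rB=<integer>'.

m = 42480
d = (-13, -16);  v_rel = (6, 12),  |v_rel|² = 180
v_rel×d = (6)·(-16) − (12)·(-13) = 60
since m = R²·180 − 60²:  R² = (3600 + 42480) / 180 = 256
R = √256 = 16  ⇒  r_B = 16 − 8 = 8

rB=8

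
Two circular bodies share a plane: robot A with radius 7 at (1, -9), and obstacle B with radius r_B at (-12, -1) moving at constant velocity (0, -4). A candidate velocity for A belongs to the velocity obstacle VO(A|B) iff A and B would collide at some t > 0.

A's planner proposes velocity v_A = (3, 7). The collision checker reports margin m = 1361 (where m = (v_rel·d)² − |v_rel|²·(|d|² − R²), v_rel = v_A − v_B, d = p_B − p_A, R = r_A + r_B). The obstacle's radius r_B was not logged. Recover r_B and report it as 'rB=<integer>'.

m = 1361
d = (-13, 8);  v_rel = (3, 11),  |v_rel|² = 130
v_rel×d = (3)·(8) − (11)·(-13) = 167
since m = R²·130 − 167²:  R² = (27889 + 1361) / 130 = 225
R = √225 = 15  ⇒  r_B = 15 − 7 = 8

rB=8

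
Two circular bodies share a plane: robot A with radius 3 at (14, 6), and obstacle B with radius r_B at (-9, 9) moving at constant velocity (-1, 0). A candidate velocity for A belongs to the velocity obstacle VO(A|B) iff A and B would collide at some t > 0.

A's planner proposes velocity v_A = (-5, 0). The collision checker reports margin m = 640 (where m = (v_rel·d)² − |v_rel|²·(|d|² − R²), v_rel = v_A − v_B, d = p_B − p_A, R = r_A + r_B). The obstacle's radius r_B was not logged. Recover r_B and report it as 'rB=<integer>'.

m = 640
d = (-23, 3);  v_rel = (-4, 0),  |v_rel|² = 16
v_rel×d = (-4)·(3) − (0)·(-23) = -12
since m = R²·16 − (-12)²:  R² = (144 + 640) / 16 = 49
R = √49 = 7  ⇒  r_B = 7 − 3 = 4

rB=4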